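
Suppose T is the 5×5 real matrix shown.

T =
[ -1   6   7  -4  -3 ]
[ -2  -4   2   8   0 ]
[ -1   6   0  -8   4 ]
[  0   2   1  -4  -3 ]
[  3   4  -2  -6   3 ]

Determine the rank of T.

Row reduce to echelon form.
R2 ← R2 − (2)·R1: [0, -16, -12, 16, 6]
R3 ← R3 − R1: [0, 0, -7, -4, 7]
R5 ← R5 + (3)·R1: [0, 22, 19, -18, -6]
R4 ← R4 + (1/8)·R2: [0, 0, -1/2, -2, -9/4]
R5 ← R5 + (11/8)·R2: [0, 0, 5/2, 4, 9/4]
R4 ← R4 − (1/14)·R3: [0, 0, 0, -12/7, -11/4]
R5 ← R5 + (5/14)·R3: [0, 0, 0, 18/7, 19/4]
R5 ← R5 + (3/2)·R4: [0, 0, 0, 0, 5/8]
Echelon form has 5 nonzero rows, so rank(T) = 5.

5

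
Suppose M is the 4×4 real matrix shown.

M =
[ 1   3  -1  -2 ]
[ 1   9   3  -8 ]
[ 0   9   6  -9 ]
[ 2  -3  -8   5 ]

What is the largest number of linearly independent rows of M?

2

Row reduce to echelon form.
R2 ← R2 − R1: [0, 6, 4, -6]
R4 ← R4 − (2)·R1: [0, -9, -6, 9]
R3 ← R3 − (3/2)·R2: [0, 0, 0, 0]
R4 ← R4 + (3/2)·R2: [0, 0, 0, 0]
Echelon form has 2 nonzero rows, so rank(M) = 2.
The rank gives the maximum number of linearly independent rows: 2.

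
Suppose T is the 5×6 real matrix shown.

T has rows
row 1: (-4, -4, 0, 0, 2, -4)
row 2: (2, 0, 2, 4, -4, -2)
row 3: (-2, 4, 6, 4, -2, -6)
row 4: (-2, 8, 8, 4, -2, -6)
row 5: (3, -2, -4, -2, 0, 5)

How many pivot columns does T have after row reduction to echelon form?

3

Row reduce to echelon form.
R2 ← R2 + (1/2)·R1: [0, -2, 2, 4, -3, -4]
R3 ← R3 − (1/2)·R1: [0, 6, 6, 4, -3, -4]
R4 ← R4 − (1/2)·R1: [0, 10, 8, 4, -3, -4]
R5 ← R5 + (3/4)·R1: [0, -5, -4, -2, 3/2, 2]
R3 ← R3 + (3)·R2: [0, 0, 12, 16, -12, -16]
R4 ← R4 + (5)·R2: [0, 0, 18, 24, -18, -24]
R5 ← R5 − (5/2)·R2: [0, 0, -9, -12, 9, 12]
R4 ← R4 − (3/2)·R3: [0, 0, 0, 0, 0, 0]
R5 ← R5 + (3/4)·R3: [0, 0, 0, 0, 0, 0]
Echelon form has 3 nonzero rows, so rank(T) = 3.
Each nonzero row contributes one pivot column: 3 pivot columns.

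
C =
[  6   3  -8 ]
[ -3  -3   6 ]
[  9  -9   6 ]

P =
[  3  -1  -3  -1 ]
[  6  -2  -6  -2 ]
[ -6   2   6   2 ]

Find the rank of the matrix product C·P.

First compute CP:
[[ 84, -28, -84, -28],
 [-63,  21,  63,  21],
 [-63,  21,  63,  21]]
Now row reduce the product.
R2 ← R2 + (3/4)·R1: [0, 0, 0, 0]
R3 ← R3 + (3/4)·R1: [0, 0, 0, 0]
1 nonzero row, so rank(CP) = 1.

1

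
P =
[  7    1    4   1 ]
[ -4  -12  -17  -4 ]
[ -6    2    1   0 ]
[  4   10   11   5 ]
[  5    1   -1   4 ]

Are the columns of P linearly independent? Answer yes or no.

Row reduce P to echelon form.
R2 ← R2 + (4/7)·R1: [0, -80/7, -103/7, -24/7]
R3 ← R3 + (6/7)·R1: [0, 20/7, 31/7, 6/7]
R4 ← R4 − (4/7)·R1: [0, 66/7, 61/7, 31/7]
R5 ← R5 − (5/7)·R1: [0, 2/7, -27/7, 23/7]
R3 ← R3 + (1/4)·R2: [0, 0, 3/4, 0]
R4 ← R4 + (33/40)·R2: [0, 0, -137/40, 8/5]
R5 ← R5 + (1/40)·R2: [0, 0, -169/40, 16/5]
R4 ← R4 + (137/30)·R3: [0, 0, 0, 8/5]
R5 ← R5 + (169/30)·R3: [0, 0, 0, 16/5]
R5 ← R5 − (2)·R4: [0, 0, 0, 0]
4 pivots among 4 columns.
Every column is a pivot column, so the columns are linearly independent.

yes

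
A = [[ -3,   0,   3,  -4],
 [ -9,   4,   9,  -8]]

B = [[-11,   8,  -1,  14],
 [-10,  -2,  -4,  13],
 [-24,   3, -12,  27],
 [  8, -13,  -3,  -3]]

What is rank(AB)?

First compute AB:
[[-71,  37, -21,  51],
 [-221,  51, -91, 193]]
Now row reduce the product.
R2 ← R2 − (221/71)·R1: [0, -4556/71, -1820/71, 2432/71]
2 nonzero rows, so rank(AB) = 2.

2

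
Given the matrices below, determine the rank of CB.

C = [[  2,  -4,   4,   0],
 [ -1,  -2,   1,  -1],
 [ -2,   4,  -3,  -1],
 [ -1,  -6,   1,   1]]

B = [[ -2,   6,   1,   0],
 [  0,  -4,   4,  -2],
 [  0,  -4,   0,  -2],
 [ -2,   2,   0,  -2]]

First compute CB:
[[ -4,  12, -14,   0],
 [  4,  -4,  -9,   4],
 [  6, -18,  14,   0],
 [  0,  16, -25,   8]]
Now row reduce the product.
R2 ← R2 + R1: [0, 8, -23, 4]
R3 ← R3 + (3/2)·R1: [0, 0, -7, 0]
R4 ← R4 − (2)·R2: [0, 0, 21, 0]
R4 ← R4 + (3)·R3: [0, 0, 0, 0]
3 nonzero rows, so rank(CB) = 3.

3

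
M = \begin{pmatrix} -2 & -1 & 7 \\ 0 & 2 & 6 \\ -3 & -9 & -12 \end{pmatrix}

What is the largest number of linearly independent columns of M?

Row reduce to echelon form.
R3 ← R3 − (3/2)·R1: [0, -15/2, -45/2]
R3 ← R3 + (15/4)·R2: [0, 0, 0]
Echelon form has 2 nonzero rows, so rank(M) = 2.
The rank gives the maximum number of linearly independent columns: 2.

2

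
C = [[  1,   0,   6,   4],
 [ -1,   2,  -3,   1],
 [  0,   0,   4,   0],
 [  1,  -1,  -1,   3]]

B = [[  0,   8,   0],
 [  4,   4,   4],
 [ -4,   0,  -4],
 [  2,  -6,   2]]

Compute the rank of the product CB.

2

First compute CB:
[[-16, -16, -16],
 [ 22,  -6,  22],
 [-16,   0, -16],
 [  6, -14,   6]]
Now row reduce the product.
R2 ← R2 + (11/8)·R1: [0, -28, 0]
R3 ← R3 − R1: [0, 16, 0]
R4 ← R4 + (3/8)·R1: [0, -20, 0]
R3 ← R3 + (4/7)·R2: [0, 0, 0]
R4 ← R4 − (5/7)·R2: [0, 0, 0]
2 nonzero rows, so rank(CB) = 2.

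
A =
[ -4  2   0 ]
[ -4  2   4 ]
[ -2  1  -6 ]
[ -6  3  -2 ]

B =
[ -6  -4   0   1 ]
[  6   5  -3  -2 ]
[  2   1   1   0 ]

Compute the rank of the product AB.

First compute AB:
[[ 36,  26,  -6,  -8],
 [ 44,  30,  -2,  -8],
 [  6,   7,  -9,  -4],
 [ 50,  37, -11, -12]]
Now row reduce the product.
R2 ← R2 − (11/9)·R1: [0, -16/9, 16/3, 16/9]
R3 ← R3 − (1/6)·R1: [0, 8/3, -8, -8/3]
R4 ← R4 − (25/18)·R1: [0, 8/9, -8/3, -8/9]
R3 ← R3 + (3/2)·R2: [0, 0, 0, 0]
R4 ← R4 + (1/2)·R2: [0, 0, 0, 0]
2 nonzero rows, so rank(AB) = 2.

2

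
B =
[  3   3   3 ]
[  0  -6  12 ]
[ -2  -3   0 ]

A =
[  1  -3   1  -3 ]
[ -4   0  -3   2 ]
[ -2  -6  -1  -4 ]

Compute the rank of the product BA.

First compute BA:
[[-15, -27,  -9, -15],
 [  0, -72,   6, -60],
 [ 10,   6,   7,   0]]
Now row reduce the product.
R3 ← R3 + (2/3)·R1: [0, -12, 1, -10]
R3 ← R3 − (1/6)·R2: [0, 0, 0, 0]
2 nonzero rows, so rank(BA) = 2.

2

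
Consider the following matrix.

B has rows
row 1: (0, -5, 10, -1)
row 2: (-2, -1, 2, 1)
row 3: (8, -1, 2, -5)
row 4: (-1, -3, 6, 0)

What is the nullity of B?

Row reduce to echelon form.
Swap R1 ↔ R2
R3 ← R3 + (4)·R1: [0, -5, 10, -1]
R4 ← R4 − (1/2)·R1: [0, -5/2, 5, -1/2]
R3 ← R3 − R2: [0, 0, 0, 0]
R4 ← R4 − (1/2)·R2: [0, 0, 0, 0]
2 nonzero rows, so rank(B) = 2.
B has 4 columns; by rank–nullity, nullity = 4 − 2 = 2.

2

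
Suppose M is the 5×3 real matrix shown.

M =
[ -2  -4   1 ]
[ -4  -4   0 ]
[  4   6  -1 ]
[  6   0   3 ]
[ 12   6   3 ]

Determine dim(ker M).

1

Row reduce to echelon form.
R2 ← R2 − (2)·R1: [0, 4, -2]
R3 ← R3 + (2)·R1: [0, -2, 1]
R4 ← R4 + (3)·R1: [0, -12, 6]
R5 ← R5 + (6)·R1: [0, -18, 9]
R3 ← R3 + (1/2)·R2: [0, 0, 0]
R4 ← R4 + (3)·R2: [0, 0, 0]
R5 ← R5 + (9/2)·R2: [0, 0, 0]
2 nonzero rows, so rank(M) = 2.
M has 3 columns; by rank–nullity, nullity = 3 − 2 = 1.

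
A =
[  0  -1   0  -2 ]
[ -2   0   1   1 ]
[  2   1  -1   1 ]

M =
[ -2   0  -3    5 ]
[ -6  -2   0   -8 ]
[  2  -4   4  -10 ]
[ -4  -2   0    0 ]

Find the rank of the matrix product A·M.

2

First compute AM:
[[ 14,   6,   0,   8],
 [  2,  -6,  10, -20],
 [-16,   0, -10,  12]]
Now row reduce the product.
R2 ← R2 − (1/7)·R1: [0, -48/7, 10, -148/7]
R3 ← R3 + (8/7)·R1: [0, 48/7, -10, 148/7]
R3 ← R3 + R2: [0, 0, 0, 0]
2 nonzero rows, so rank(AM) = 2.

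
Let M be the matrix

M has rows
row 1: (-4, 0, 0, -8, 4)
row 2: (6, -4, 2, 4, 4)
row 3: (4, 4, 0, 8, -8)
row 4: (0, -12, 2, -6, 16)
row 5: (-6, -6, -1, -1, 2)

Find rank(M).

4

Row reduce to echelon form.
R2 ← R2 + (3/2)·R1: [0, -4, 2, -8, 10]
R3 ← R3 + R1: [0, 4, 0, 0, -4]
R5 ← R5 − (3/2)·R1: [0, -6, -1, 11, -4]
R3 ← R3 + R2: [0, 0, 2, -8, 6]
R4 ← R4 − (3)·R2: [0, 0, -4, 18, -14]
R5 ← R5 − (3/2)·R2: [0, 0, -4, 23, -19]
R4 ← R4 + (2)·R3: [0, 0, 0, 2, -2]
R5 ← R5 + (2)·R3: [0, 0, 0, 7, -7]
R5 ← R5 − (7/2)·R4: [0, 0, 0, 0, 0]
Echelon form has 4 nonzero rows, so rank(M) = 4.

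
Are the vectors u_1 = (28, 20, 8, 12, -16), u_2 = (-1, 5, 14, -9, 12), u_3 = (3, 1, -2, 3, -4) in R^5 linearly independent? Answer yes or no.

no

Form the matrix with these vectors as rows and row reduce.
R2 ← R2 + (1/28)·R1: [0, 40/7, 100/7, -60/7, 80/7]
R3 ← R3 − (3/28)·R1: [0, -8/7, -20/7, 12/7, -16/7]
R3 ← R3 + (1/5)·R2: [0, 0, 0, 0, 0]
2 nonzero rows, so the 3 vectors span a space of dimension 2.
Since 2 < 3, the vectors are linearly dependent.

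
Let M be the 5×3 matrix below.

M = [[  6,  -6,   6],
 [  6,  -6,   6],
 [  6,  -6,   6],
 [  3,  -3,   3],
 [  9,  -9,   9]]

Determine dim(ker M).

2

Row reduce to echelon form.
R2 ← R2 − R1: [0, 0, 0]
R3 ← R3 − R1: [0, 0, 0]
R4 ← R4 − (1/2)·R1: [0, 0, 0]
R5 ← R5 − (3/2)·R1: [0, 0, 0]
1 nonzero row, so rank(M) = 1.
M has 3 columns; by rank–nullity, nullity = 3 − 1 = 2.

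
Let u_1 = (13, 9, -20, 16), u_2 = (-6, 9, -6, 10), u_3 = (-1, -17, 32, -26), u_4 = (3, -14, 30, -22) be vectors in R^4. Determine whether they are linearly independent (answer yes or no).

no

Form the matrix with these vectors as rows and row reduce.
R2 ← R2 + (6/13)·R1: [0, 171/13, -198/13, 226/13]
R3 ← R3 + (1/13)·R1: [0, -212/13, 396/13, -322/13]
R4 ← R4 − (3/13)·R1: [0, -209/13, 450/13, -334/13]
R3 ← R3 + (212/171)·R2: [0, 0, 220/19, -550/171]
R4 ← R4 + (11/9)·R2: [0, 0, 16, -40/9]
R4 ← R4 − (76/55)·R3: [0, 0, 0, 0]
3 nonzero rows, so the 4 vectors span a space of dimension 3.
Since 3 < 4, the vectors are linearly dependent.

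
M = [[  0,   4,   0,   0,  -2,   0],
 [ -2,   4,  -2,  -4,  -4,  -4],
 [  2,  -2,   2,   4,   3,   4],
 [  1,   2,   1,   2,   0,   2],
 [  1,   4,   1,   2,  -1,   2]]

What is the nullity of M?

Row reduce to echelon form.
Swap R1 ↔ R2
R3 ← R3 + R1: [0, 2, 0, 0, -1, 0]
R4 ← R4 + (1/2)·R1: [0, 4, 0, 0, -2, 0]
R5 ← R5 + (1/2)·R1: [0, 6, 0, 0, -3, 0]
R3 ← R3 − (1/2)·R2: [0, 0, 0, 0, 0, 0]
R4 ← R4 − R2: [0, 0, 0, 0, 0, 0]
R5 ← R5 − (3/2)·R2: [0, 0, 0, 0, 0, 0]
2 nonzero rows, so rank(M) = 2.
M has 6 columns; by rank–nullity, nullity = 6 − 2 = 4.

4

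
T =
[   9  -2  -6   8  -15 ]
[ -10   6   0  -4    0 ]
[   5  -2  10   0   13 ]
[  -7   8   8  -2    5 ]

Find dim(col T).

3

Row reduce to echelon form.
R2 ← R2 + (10/9)·R1: [0, 34/9, -20/3, 44/9, -50/3]
R3 ← R3 − (5/9)·R1: [0, -8/9, 40/3, -40/9, 64/3]
R4 ← R4 + (7/9)·R1: [0, 58/9, 10/3, 38/9, -20/3]
R3 ← R3 + (4/17)·R2: [0, 0, 200/17, -56/17, 296/17]
R4 ← R4 − (29/17)·R2: [0, 0, 250/17, -70/17, 370/17]
R4 ← R4 − (5/4)·R3: [0, 0, 0, 0, 0]
Echelon form has 3 nonzero rows, so rank(T) = 3.
The column space has dimension equal to the rank: 3.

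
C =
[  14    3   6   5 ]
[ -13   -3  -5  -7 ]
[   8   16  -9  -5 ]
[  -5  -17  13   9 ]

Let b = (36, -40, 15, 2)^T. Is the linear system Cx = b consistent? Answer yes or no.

yes

Row reduce the augmented matrix [C | b].
R2 ← R2 + (13/14)·R1: [0, -3/14, 4/7, -33/14, -46/7]
R3 ← R3 − (4/7)·R1: [0, 100/7, -87/7, -55/7, -39/7]
R4 ← R4 + (5/14)·R1: [0, -223/14, 106/7, 151/14, 104/7]
R3 ← R3 + (200/3)·R2: [0, 0, 77/3, -165, -1331/3]
R4 ← R4 − (223/3)·R2: [0, 0, -82/3, 186, 1510/3]
R4 ← R4 + (82/77)·R3: [0, 0, 0, 72/7, 216/7]
The echelon form has 4 nonzero rows, and every pivot lies in the first 4 columns, so rank(C) = rank([C|b]) = 4.
The system is consistent.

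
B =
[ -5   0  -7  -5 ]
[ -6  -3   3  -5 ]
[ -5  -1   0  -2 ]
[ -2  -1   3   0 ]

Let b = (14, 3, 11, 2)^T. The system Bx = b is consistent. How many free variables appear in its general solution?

Row reduce the augmented matrix [B | b].
R2 ← R2 − (6/5)·R1: [0, -3, 57/5, 1, -69/5]
R3 ← R3 − R1: [0, -1, 7, 3, -3]
R4 ← R4 − (2/5)·R1: [0, -1, 29/5, 2, -18/5]
R3 ← R3 − (1/3)·R2: [0, 0, 16/5, 8/3, 8/5]
R4 ← R4 − (1/3)·R2: [0, 0, 2, 5/3, 1]
R4 ← R4 − (5/8)·R3: [0, 0, 0, 0, 0]
The echelon form has 3 nonzero rows, and every pivot lies in the first 4 columns, so rank(B) = rank([B|b]) = 3.
The system is consistent.
Free variables = (unknowns) − (rank) = 4 − 3 = 1.

1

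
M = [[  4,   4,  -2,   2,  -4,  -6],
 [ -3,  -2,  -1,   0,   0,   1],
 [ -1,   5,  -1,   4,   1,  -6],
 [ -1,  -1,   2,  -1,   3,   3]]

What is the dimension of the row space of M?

Row reduce to echelon form.
R2 ← R2 + (3/4)·R1: [0, 1, -5/2, 3/2, -3, -7/2]
R3 ← R3 + (1/4)·R1: [0, 6, -3/2, 9/2, 0, -15/2]
R4 ← R4 + (1/4)·R1: [0, 0, 3/2, -1/2, 2, 3/2]
R3 ← R3 − (6)·R2: [0, 0, 27/2, -9/2, 18, 27/2]
R4 ← R4 − (1/9)·R3: [0, 0, 0, 0, 0, 0]
Echelon form has 3 nonzero rows, so rank(M) = 3.
The row space has dimension equal to the rank: 3.

3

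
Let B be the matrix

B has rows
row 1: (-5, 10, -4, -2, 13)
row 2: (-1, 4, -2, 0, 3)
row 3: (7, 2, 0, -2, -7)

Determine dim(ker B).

Row reduce to echelon form.
R2 ← R2 − (1/5)·R1: [0, 2, -6/5, 2/5, 2/5]
R3 ← R3 + (7/5)·R1: [0, 16, -28/5, -24/5, 56/5]
R3 ← R3 − (8)·R2: [0, 0, 4, -8, 8]
3 nonzero rows, so rank(B) = 3.
B has 5 columns; by rank–nullity, nullity = 5 − 3 = 2.

2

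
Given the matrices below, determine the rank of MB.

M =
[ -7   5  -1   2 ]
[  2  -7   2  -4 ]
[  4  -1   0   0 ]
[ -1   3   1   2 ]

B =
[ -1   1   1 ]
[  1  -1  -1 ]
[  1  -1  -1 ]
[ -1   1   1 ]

1

First compute MB:
[[  9,  -9,  -9],
 [ -3,   3,   3],
 [ -5,   5,   5],
 [  3,  -3,  -3]]
Now row reduce the product.
R2 ← R2 + (1/3)·R1: [0, 0, 0]
R3 ← R3 + (5/9)·R1: [0, 0, 0]
R4 ← R4 − (1/3)·R1: [0, 0, 0]
1 nonzero row, so rank(MB) = 1.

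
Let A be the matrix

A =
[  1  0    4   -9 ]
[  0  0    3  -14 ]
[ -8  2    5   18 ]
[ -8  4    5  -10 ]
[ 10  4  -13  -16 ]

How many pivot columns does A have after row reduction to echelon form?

4

Row reduce to echelon form.
R3 ← R3 + (8)·R1: [0, 2, 37, -54]
R4 ← R4 + (8)·R1: [0, 4, 37, -82]
R5 ← R5 − (10)·R1: [0, 4, -53, 74]
Swap R2 ↔ R3
R4 ← R4 − (2)·R2: [0, 0, -37, 26]
R5 ← R5 − (2)·R2: [0, 0, -127, 182]
R4 ← R4 + (37/3)·R3: [0, 0, 0, -440/3]
R5 ← R5 + (127/3)·R3: [0, 0, 0, -1232/3]
R5 ← R5 − (14/5)·R4: [0, 0, 0, 0]
Echelon form has 4 nonzero rows, so rank(A) = 4.
Each nonzero row contributes one pivot column: 4 pivot columns.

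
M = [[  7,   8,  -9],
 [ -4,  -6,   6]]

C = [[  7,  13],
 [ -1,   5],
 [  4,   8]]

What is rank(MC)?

2

First compute MC:
[[  5,  59],
 [  2, -34]]
Now row reduce the product.
R2 ← R2 − (2/5)·R1: [0, -288/5]
2 nonzero rows, so rank(MC) = 2.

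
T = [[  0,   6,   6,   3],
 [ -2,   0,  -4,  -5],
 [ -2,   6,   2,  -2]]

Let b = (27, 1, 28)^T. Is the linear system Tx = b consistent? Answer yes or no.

Row reduce the augmented matrix [T | b].
Swap R1 ↔ R2
R3 ← R3 − R1: [0, 6, 6, 3, 27]
R3 ← R3 − R2: [0, 0, 0, 0, 0]
The echelon form has 2 nonzero rows, and every pivot lies in the first 4 columns, so rank(T) = rank([T|b]) = 2.
The system is consistent.

yes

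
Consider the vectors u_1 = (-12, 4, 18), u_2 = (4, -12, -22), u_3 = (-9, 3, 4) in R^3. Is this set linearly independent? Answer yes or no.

Form the matrix with these vectors as rows and row reduce.
R2 ← R2 + (1/3)·R1: [0, -32/3, -16]
R3 ← R3 − (3/4)·R1: [0, 0, -19/2]
3 nonzero rows, so the 3 vectors span a space of dimension 3.
Since 3 = 3, the vectors are linearly independent.

yes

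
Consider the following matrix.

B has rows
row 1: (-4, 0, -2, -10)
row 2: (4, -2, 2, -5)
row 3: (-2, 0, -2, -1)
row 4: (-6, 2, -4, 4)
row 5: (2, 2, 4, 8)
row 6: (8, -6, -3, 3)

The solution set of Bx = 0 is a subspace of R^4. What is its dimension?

1

Row reduce to echelon form.
R2 ← R2 + R1: [0, -2, 0, -15]
R3 ← R3 − (1/2)·R1: [0, 0, -1, 4]
R4 ← R4 − (3/2)·R1: [0, 2, -1, 19]
R5 ← R5 + (1/2)·R1: [0, 2, 3, 3]
R6 ← R6 + (2)·R1: [0, -6, -7, -17]
R4 ← R4 + R2: [0, 0, -1, 4]
R5 ← R5 + R2: [0, 0, 3, -12]
R6 ← R6 − (3)·R2: [0, 0, -7, 28]
R4 ← R4 − R3: [0, 0, 0, 0]
R5 ← R5 + (3)·R3: [0, 0, 0, 0]
R6 ← R6 − (7)·R3: [0, 0, 0, 0]
3 nonzero rows, so rank(B) = 3.
B has 4 columns; by rank–nullity, nullity = 4 − 3 = 1.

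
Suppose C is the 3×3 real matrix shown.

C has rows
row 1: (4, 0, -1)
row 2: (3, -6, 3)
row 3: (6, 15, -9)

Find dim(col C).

Row reduce to echelon form.
R2 ← R2 − (3/4)·R1: [0, -6, 15/4]
R3 ← R3 − (3/2)·R1: [0, 15, -15/2]
R3 ← R3 + (5/2)·R2: [0, 0, 15/8]
Echelon form has 3 nonzero rows, so rank(C) = 3.
The column space has dimension equal to the rank: 3.

3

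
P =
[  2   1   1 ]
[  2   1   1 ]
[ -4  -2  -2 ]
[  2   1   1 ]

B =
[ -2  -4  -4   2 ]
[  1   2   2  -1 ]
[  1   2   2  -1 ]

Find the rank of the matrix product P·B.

First compute PB:
[[ -2,  -4,  -4,   2],
 [ -2,  -4,  -4,   2],
 [  4,   8,   8,  -4],
 [ -2,  -4,  -4,   2]]
Now row reduce the product.
R2 ← R2 − R1: [0, 0, 0, 0]
R3 ← R3 + (2)·R1: [0, 0, 0, 0]
R4 ← R4 − R1: [0, 0, 0, 0]
1 nonzero row, so rank(PB) = 1.

1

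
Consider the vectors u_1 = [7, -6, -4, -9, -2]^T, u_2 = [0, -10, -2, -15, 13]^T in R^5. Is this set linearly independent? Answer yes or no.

yes

Form the matrix with these vectors as rows and row reduce.
2 nonzero rows, so the 2 vectors span a space of dimension 2.
Since 2 = 2, the vectors are linearly independent.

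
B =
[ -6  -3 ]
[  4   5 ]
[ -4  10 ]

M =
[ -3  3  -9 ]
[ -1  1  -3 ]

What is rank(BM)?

1

First compute BM:
[[ 21, -21,  63],
 [-17,  17, -51],
 [  2,  -2,   6]]
Now row reduce the product.
R2 ← R2 + (17/21)·R1: [0, 0, 0]
R3 ← R3 − (2/21)·R1: [0, 0, 0]
1 nonzero row, so rank(BM) = 1.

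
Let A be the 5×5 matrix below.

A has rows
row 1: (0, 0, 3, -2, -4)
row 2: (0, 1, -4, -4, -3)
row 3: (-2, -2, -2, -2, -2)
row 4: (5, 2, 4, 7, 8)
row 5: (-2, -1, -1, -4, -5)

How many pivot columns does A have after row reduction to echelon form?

4

Row reduce to echelon form.
Swap R1 ↔ R3
R4 ← R4 + (5/2)·R1: [0, -3, -1, 2, 3]
R5 ← R5 − R1: [0, 1, 1, -2, -3]
R4 ← R4 + (3)·R2: [0, 0, -13, -10, -6]
R5 ← R5 − R2: [0, 0, 5, 2, 0]
R4 ← R4 + (13/3)·R3: [0, 0, 0, -56/3, -70/3]
R5 ← R5 − (5/3)·R3: [0, 0, 0, 16/3, 20/3]
R5 ← R5 + (2/7)·R4: [0, 0, 0, 0, 0]
Echelon form has 4 nonzero rows, so rank(A) = 4.
Each nonzero row contributes one pivot column: 4 pivot columns.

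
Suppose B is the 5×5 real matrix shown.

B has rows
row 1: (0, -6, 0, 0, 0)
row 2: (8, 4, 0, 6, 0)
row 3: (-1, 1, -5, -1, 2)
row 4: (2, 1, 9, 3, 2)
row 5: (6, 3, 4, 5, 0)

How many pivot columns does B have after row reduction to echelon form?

4

Row reduce to echelon form.
Swap R1 ↔ R2
R3 ← R3 + (1/8)·R1: [0, 3/2, -5, -1/4, 2]
R4 ← R4 − (1/4)·R1: [0, 0, 9, 3/2, 2]
R5 ← R5 − (3/4)·R1: [0, 0, 4, 1/2, 0]
R3 ← R3 + (1/4)·R2: [0, 0, -5, -1/4, 2]
R4 ← R4 + (9/5)·R3: [0, 0, 0, 21/20, 28/5]
R5 ← R5 + (4/5)·R3: [0, 0, 0, 3/10, 8/5]
R5 ← R5 − (2/7)·R4: [0, 0, 0, 0, 0]
Echelon form has 4 nonzero rows, so rank(B) = 4.
Each nonzero row contributes one pivot column: 4 pivot columns.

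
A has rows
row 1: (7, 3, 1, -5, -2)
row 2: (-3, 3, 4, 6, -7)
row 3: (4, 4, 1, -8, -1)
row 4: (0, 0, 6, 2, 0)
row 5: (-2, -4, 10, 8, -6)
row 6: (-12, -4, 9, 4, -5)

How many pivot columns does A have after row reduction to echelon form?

5

Row reduce to echelon form.
R2 ← R2 + (3/7)·R1: [0, 30/7, 31/7, 27/7, -55/7]
R3 ← R3 − (4/7)·R1: [0, 16/7, 3/7, -36/7, 1/7]
R5 ← R5 + (2/7)·R1: [0, -22/7, 72/7, 46/7, -46/7]
R6 ← R6 + (12/7)·R1: [0, 8/7, 75/7, -32/7, -59/7]
R3 ← R3 − (8/15)·R2: [0, 0, -29/15, -36/5, 13/3]
R5 ← R5 + (11/15)·R2: [0, 0, 203/15, 47/5, -37/3]
R6 ← R6 − (4/15)·R2: [0, 0, 143/15, -28/5, -19/3]
R4 ← R4 + (90/29)·R3: [0, 0, 0, -590/29, 390/29]
R5 ← R5 + (7)·R3: [0, 0, 0, -41, 18]
R6 ← R6 + (143/29)·R3: [0, 0, 0, -1192/29, 436/29]
R5 ← R5 − (1189/590)·R4: [0, 0, 0, 0, -537/59]
R6 ← R6 − (596/295)·R4: [0, 0, 0, 0, -716/59]
R6 ← R6 − (4/3)·R5: [0, 0, 0, 0, 0]
Echelon form has 5 nonzero rows, so rank(A) = 5.
Each nonzero row contributes one pivot column: 5 pivot columns.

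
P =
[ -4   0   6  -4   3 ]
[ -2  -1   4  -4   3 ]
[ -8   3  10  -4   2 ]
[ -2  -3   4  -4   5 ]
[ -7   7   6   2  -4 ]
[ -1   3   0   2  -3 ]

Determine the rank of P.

Row reduce to echelon form.
R2 ← R2 − (1/2)·R1: [0, -1, 1, -2, 3/2]
R3 ← R3 − (2)·R1: [0, 3, -2, 4, -4]
R4 ← R4 − (1/2)·R1: [0, -3, 1, -2, 7/2]
R5 ← R5 − (7/4)·R1: [0, 7, -9/2, 9, -37/4]
R6 ← R6 − (1/4)·R1: [0, 3, -3/2, 3, -15/4]
R3 ← R3 + (3)·R2: [0, 0, 1, -2, 1/2]
R4 ← R4 − (3)·R2: [0, 0, -2, 4, -1]
R5 ← R5 + (7)·R2: [0, 0, 5/2, -5, 5/4]
R6 ← R6 + (3)·R2: [0, 0, 3/2, -3, 3/4]
R4 ← R4 + (2)·R3: [0, 0, 0, 0, 0]
R5 ← R5 − (5/2)·R3: [0, 0, 0, 0, 0]
R6 ← R6 − (3/2)·R3: [0, 0, 0, 0, 0]
Echelon form has 3 nonzero rows, so rank(P) = 3.

3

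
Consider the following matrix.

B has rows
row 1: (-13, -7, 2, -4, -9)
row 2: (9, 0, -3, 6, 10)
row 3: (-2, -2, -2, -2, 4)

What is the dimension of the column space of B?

3

Row reduce to echelon form.
R2 ← R2 + (9/13)·R1: [0, -63/13, -21/13, 42/13, 49/13]
R3 ← R3 − (2/13)·R1: [0, -12/13, -30/13, -18/13, 70/13]
R3 ← R3 − (4/21)·R2: [0, 0, -2, -2, 14/3]
Echelon form has 3 nonzero rows, so rank(B) = 3.
The column space has dimension equal to the rank: 3.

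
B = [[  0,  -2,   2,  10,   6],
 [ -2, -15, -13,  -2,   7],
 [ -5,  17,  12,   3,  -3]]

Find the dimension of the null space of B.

Row reduce to echelon form.
Swap R1 ↔ R2
R3 ← R3 − (5/2)·R1: [0, 109/2, 89/2, 8, -41/2]
R3 ← R3 + (109/4)·R2: [0, 0, 99, 561/2, 143]
3 nonzero rows, so rank(B) = 3.
B has 5 columns; by rank–nullity, nullity = 5 − 3 = 2.

2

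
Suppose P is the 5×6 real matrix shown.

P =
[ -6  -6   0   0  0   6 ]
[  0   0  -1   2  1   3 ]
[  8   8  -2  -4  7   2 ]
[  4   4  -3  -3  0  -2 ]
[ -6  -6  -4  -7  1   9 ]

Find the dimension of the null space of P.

2

Row reduce to echelon form.
R3 ← R3 + (4/3)·R1: [0, 0, -2, -4, 7, 10]
R4 ← R4 + (2/3)·R1: [0, 0, -3, -3, 0, 2]
R5 ← R5 − R1: [0, 0, -4, -7, 1, 3]
R3 ← R3 − (2)·R2: [0, 0, 0, -8, 5, 4]
R4 ← R4 − (3)·R2: [0, 0, 0, -9, -3, -7]
R5 ← R5 − (4)·R2: [0, 0, 0, -15, -3, -9]
R4 ← R4 − (9/8)·R3: [0, 0, 0, 0, -69/8, -23/2]
R5 ← R5 − (15/8)·R3: [0, 0, 0, 0, -99/8, -33/2]
R5 ← R5 − (33/23)·R4: [0, 0, 0, 0, 0, 0]
4 nonzero rows, so rank(P) = 4.
P has 6 columns; by rank–nullity, nullity = 6 − 4 = 2.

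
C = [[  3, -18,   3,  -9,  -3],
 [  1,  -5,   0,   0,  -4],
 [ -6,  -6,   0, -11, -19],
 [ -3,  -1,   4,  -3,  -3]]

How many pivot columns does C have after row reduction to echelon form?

Row reduce to echelon form.
R2 ← R2 − (1/3)·R1: [0, 1, -1, 3, -3]
R3 ← R3 + (2)·R1: [0, -42, 6, -29, -25]
R4 ← R4 + R1: [0, -19, 7, -12, -6]
R3 ← R3 + (42)·R2: [0, 0, -36, 97, -151]
R4 ← R4 + (19)·R2: [0, 0, -12, 45, -63]
R4 ← R4 − (1/3)·R3: [0, 0, 0, 38/3, -38/3]
Echelon form has 4 nonzero rows, so rank(C) = 4.
Each nonzero row contributes one pivot column: 4 pivot columns.

4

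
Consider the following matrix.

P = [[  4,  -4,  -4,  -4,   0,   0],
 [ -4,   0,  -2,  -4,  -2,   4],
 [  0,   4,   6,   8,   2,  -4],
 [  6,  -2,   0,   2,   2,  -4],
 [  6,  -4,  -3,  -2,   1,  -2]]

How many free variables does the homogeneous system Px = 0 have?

4

Row reduce to echelon form.
R2 ← R2 + R1: [0, -4, -6, -8, -2, 4]
R4 ← R4 − (3/2)·R1: [0, 4, 6, 8, 2, -4]
R5 ← R5 − (3/2)·R1: [0, 2, 3, 4, 1, -2]
R3 ← R3 + R2: [0, 0, 0, 0, 0, 0]
R4 ← R4 + R2: [0, 0, 0, 0, 0, 0]
R5 ← R5 + (1/2)·R2: [0, 0, 0, 0, 0, 0]
2 nonzero rows, so rank(P) = 2.
P has 6 columns; by rank–nullity, nullity = 6 − 2 = 4.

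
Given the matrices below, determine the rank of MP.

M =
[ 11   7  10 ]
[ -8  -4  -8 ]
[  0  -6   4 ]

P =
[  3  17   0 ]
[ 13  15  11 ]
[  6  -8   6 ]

First compute MP:
[[184, 212, 137],
 [-124, -132, -92],
 [-54, -122, -42]]
Now row reduce the product.
R2 ← R2 + (31/46)·R1: [0, 250/23, 15/46]
R3 ← R3 + (27/92)·R1: [0, -1375/23, -165/92]
R3 ← R3 + (11/2)·R2: [0, 0, 0]
2 nonzero rows, so rank(MP) = 2.

2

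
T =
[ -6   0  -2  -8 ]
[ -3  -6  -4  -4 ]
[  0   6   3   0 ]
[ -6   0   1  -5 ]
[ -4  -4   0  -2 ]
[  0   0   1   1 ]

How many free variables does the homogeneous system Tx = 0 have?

1

Row reduce to echelon form.
R2 ← R2 − (1/2)·R1: [0, -6, -3, 0]
R4 ← R4 − R1: [0, 0, 3, 3]
R5 ← R5 − (2/3)·R1: [0, -4, 4/3, 10/3]
R3 ← R3 + R2: [0, 0, 0, 0]
R5 ← R5 − (2/3)·R2: [0, 0, 10/3, 10/3]
Swap R3 ↔ R4
R5 ← R5 − (10/9)·R3: [0, 0, 0, 0]
R6 ← R6 − (1/3)·R3: [0, 0, 0, 0]
3 nonzero rows, so rank(T) = 3.
T has 4 columns; by rank–nullity, nullity = 4 − 3 = 1.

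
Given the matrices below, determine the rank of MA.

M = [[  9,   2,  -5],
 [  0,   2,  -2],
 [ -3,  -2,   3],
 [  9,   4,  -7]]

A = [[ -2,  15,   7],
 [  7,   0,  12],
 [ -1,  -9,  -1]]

2

First compute MA:
[[  1, 180,  92],
 [ 16,  18,  26],
 [-11, -72, -48],
 [ 17, 198, 118]]
Now row reduce the product.
R2 ← R2 − (16)·R1: [0, -2862, -1446]
R3 ← R3 + (11)·R1: [0, 1908, 964]
R4 ← R4 − (17)·R1: [0, -2862, -1446]
R3 ← R3 + (2/3)·R2: [0, 0, 0]
R4 ← R4 − R2: [0, 0, 0]
2 nonzero rows, so rank(MA) = 2.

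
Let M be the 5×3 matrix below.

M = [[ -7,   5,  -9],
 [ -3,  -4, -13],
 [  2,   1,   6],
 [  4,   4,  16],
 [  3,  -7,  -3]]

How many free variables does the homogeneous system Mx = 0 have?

Row reduce to echelon form.
R2 ← R2 − (3/7)·R1: [0, -43/7, -64/7]
R3 ← R3 + (2/7)·R1: [0, 17/7, 24/7]
R4 ← R4 + (4/7)·R1: [0, 48/7, 76/7]
R5 ← R5 + (3/7)·R1: [0, -34/7, -48/7]
R3 ← R3 + (17/43)·R2: [0, 0, -8/43]
R4 ← R4 + (48/43)·R2: [0, 0, 28/43]
R5 ← R5 − (34/43)·R2: [0, 0, 16/43]
R4 ← R4 + (7/2)·R3: [0, 0, 0]
R5 ← R5 + (2)·R3: [0, 0, 0]
3 nonzero rows, so rank(M) = 3.
M has 3 columns; by rank–nullity, nullity = 3 − 3 = 0.

0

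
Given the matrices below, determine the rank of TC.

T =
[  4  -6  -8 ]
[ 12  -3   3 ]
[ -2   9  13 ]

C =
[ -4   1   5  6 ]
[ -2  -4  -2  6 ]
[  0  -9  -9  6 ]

First compute TC:
[[ -4, 100, 104, -60],
 [-42,  -3,  39,  72],
 [-10, -155, -145, 120]]
Now row reduce the product.
R2 ← R2 − (21/2)·R1: [0, -1053, -1053, 702]
R3 ← R3 − (5/2)·R1: [0, -405, -405, 270]
R3 ← R3 − (5/13)·R2: [0, 0, 0, 0]
2 nonzero rows, so rank(TC) = 2.

2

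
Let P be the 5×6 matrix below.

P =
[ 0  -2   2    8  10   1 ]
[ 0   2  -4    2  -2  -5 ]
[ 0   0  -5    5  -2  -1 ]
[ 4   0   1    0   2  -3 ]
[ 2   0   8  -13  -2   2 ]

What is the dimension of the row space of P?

Row reduce to echelon form.
Swap R1 ↔ R4
R5 ← R5 − (1/2)·R1: [0, 0, 15/2, -13, -3, 7/2]
R4 ← R4 + R2: [0, 0, -2, 10, 8, -4]
R4 ← R4 − (2/5)·R3: [0, 0, 0, 8, 44/5, -18/5]
R5 ← R5 + (3/2)·R3: [0, 0, 0, -11/2, -6, 2]
R5 ← R5 + (11/16)·R4: [0, 0, 0, 0, 1/20, -19/40]
Echelon form has 5 nonzero rows, so rank(P) = 5.
The row space has dimension equal to the rank: 5.

5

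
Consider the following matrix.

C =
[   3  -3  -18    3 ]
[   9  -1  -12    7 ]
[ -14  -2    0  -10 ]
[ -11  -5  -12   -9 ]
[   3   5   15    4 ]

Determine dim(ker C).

1

Row reduce to echelon form.
R2 ← R2 − (3)·R1: [0, 8, 42, -2]
R3 ← R3 + (14/3)·R1: [0, -16, -84, 4]
R4 ← R4 + (11/3)·R1: [0, -16, -78, 2]
R5 ← R5 − R1: [0, 8, 33, 1]
R3 ← R3 + (2)·R2: [0, 0, 0, 0]
R4 ← R4 + (2)·R2: [0, 0, 6, -2]
R5 ← R5 − R2: [0, 0, -9, 3]
Swap R3 ↔ R4
R5 ← R5 + (3/2)·R3: [0, 0, 0, 0]
3 nonzero rows, so rank(C) = 3.
C has 4 columns; by rank–nullity, nullity = 4 − 3 = 1.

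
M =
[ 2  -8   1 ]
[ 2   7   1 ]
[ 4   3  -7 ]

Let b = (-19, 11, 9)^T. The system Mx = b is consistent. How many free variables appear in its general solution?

0

Row reduce the augmented matrix [M | b].
R2 ← R2 − R1: [0, 15, 0, 30]
R3 ← R3 − (2)·R1: [0, 19, -9, 47]
R3 ← R3 − (19/15)·R2: [0, 0, -9, 9]
The echelon form has 3 nonzero rows, and every pivot lies in the first 3 columns, so rank(M) = rank([M|b]) = 3.
The system is consistent.
Free variables = (unknowns) − (rank) = 3 − 3 = 0.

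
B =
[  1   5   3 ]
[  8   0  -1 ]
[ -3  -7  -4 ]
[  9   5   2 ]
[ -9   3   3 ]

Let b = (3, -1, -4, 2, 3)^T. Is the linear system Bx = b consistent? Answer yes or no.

Row reduce the augmented matrix [B | b].
R2 ← R2 − (8)·R1: [0, -40, -25, -25]
R3 ← R3 + (3)·R1: [0, 8, 5, 5]
R4 ← R4 − (9)·R1: [0, -40, -25, -25]
R5 ← R5 + (9)·R1: [0, 48, 30, 30]
R3 ← R3 + (1/5)·R2: [0, 0, 0, 0]
R4 ← R4 − R2: [0, 0, 0, 0]
R5 ← R5 + (6/5)·R2: [0, 0, 0, 0]
The echelon form has 2 nonzero rows, and every pivot lies in the first 3 columns, so rank(B) = rank([B|b]) = 2.
The system is consistent.

yes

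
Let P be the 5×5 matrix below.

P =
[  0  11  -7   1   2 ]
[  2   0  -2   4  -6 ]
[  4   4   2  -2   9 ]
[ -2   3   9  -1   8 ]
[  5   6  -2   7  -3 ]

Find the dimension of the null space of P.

0

Row reduce to echelon form.
Swap R1 ↔ R2
R3 ← R3 − (2)·R1: [0, 4, 6, -10, 21]
R4 ← R4 + R1: [0, 3, 7, 3, 2]
R5 ← R5 − (5/2)·R1: [0, 6, 3, -3, 12]
R3 ← R3 − (4/11)·R2: [0, 0, 94/11, -114/11, 223/11]
R4 ← R4 − (3/11)·R2: [0, 0, 98/11, 30/11, 16/11]
R5 ← R5 − (6/11)·R2: [0, 0, 75/11, -39/11, 120/11]
R4 ← R4 − (49/47)·R3: [0, 0, 0, 636/47, -925/47]
R5 ← R5 − (75/94)·R3: [0, 0, 0, 222/47, -495/94]
R5 ← R5 − (37/106)·R4: [0, 0, 0, 0, 85/53]
5 nonzero rows, so rank(P) = 5.
P has 5 columns; by rank–nullity, nullity = 5 − 5 = 0.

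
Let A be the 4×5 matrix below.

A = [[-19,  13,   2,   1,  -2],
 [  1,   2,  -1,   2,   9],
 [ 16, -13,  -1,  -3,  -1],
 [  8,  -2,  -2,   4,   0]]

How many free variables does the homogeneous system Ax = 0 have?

2

Row reduce to echelon form.
R2 ← R2 + (1/19)·R1: [0, 51/19, -17/19, 39/19, 169/19]
R3 ← R3 + (16/19)·R1: [0, -39/19, 13/19, -41/19, -51/19]
R4 ← R4 + (8/19)·R1: [0, 66/19, -22/19, 84/19, -16/19]
R3 ← R3 + (13/17)·R2: [0, 0, 0, -10/17, 70/17]
R4 ← R4 − (22/17)·R2: [0, 0, 0, 30/17, -210/17]
R4 ← R4 + (3)·R3: [0, 0, 0, 0, 0]
3 nonzero rows, so rank(A) = 3.
A has 5 columns; by rank–nullity, nullity = 5 − 3 = 2.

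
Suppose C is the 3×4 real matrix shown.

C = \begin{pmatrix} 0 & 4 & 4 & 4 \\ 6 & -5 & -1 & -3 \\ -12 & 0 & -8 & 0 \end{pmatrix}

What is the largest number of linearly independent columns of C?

Row reduce to echelon form.
Swap R1 ↔ R2
R3 ← R3 + (2)·R1: [0, -10, -10, -6]
R3 ← R3 + (5/2)·R2: [0, 0, 0, 4]
Echelon form has 3 nonzero rows, so rank(C) = 3.
The rank gives the maximum number of linearly independent columns: 3.

3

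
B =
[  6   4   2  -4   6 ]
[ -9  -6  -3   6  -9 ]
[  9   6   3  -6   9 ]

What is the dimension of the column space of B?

1

Row reduce to echelon form.
R2 ← R2 + (3/2)·R1: [0, 0, 0, 0, 0]
R3 ← R3 − (3/2)·R1: [0, 0, 0, 0, 0]
Echelon form has 1 nonzero row, so rank(B) = 1.
The column space has dimension equal to the rank: 1.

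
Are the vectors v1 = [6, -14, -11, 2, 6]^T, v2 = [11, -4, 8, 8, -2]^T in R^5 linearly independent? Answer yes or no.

yes

Form the matrix with these vectors as rows and row reduce.
R2 ← R2 − (11/6)·R1: [0, 65/3, 169/6, 13/3, -13]
2 nonzero rows, so the 2 vectors span a space of dimension 2.
Since 2 = 2, the vectors are linearly independent.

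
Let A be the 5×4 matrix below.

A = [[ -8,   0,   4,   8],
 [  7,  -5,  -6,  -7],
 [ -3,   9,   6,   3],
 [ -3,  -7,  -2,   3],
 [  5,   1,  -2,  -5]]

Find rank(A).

Row reduce to echelon form.
R2 ← R2 + (7/8)·R1: [0, -5, -5/2, 0]
R3 ← R3 − (3/8)·R1: [0, 9, 9/2, 0]
R4 ← R4 − (3/8)·R1: [0, -7, -7/2, 0]
R5 ← R5 + (5/8)·R1: [0, 1, 1/2, 0]
R3 ← R3 + (9/5)·R2: [0, 0, 0, 0]
R4 ← R4 − (7/5)·R2: [0, 0, 0, 0]
R5 ← R5 + (1/5)·R2: [0, 0, 0, 0]
Echelon form has 2 nonzero rows, so rank(A) = 2.

2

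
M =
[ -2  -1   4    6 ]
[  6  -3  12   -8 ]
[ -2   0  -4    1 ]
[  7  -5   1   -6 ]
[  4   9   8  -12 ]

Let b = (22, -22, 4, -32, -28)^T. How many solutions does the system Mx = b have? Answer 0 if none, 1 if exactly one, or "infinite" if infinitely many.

Row reduce the augmented matrix [M | b].
R2 ← R2 + (3)·R1: [0, -6, 24, 10, 44]
R3 ← R3 − R1: [0, 1, -8, -5, -18]
R4 ← R4 + (7/2)·R1: [0, -17/2, 15, 15, 45]
R5 ← R5 + (2)·R1: [0, 7, 16, 0, 16]
R3 ← R3 + (1/6)·R2: [0, 0, -4, -10/3, -32/3]
R4 ← R4 − (17/12)·R2: [0, 0, -19, 5/6, -52/3]
R5 ← R5 + (7/6)·R2: [0, 0, 44, 35/3, 202/3]
R4 ← R4 − (19/4)·R3: [0, 0, 0, 50/3, 100/3]
R5 ← R5 + (11)·R3: [0, 0, 0, -25, -50]
R5 ← R5 + (3/2)·R4: [0, 0, 0, 0, 0]
The echelon form has 4 nonzero rows, and every pivot lies in the first 4 columns, so rank(M) = rank([M|b]) = 4.
The system is consistent.
rank = 4 = number of unknowns, so the solution is unique.

1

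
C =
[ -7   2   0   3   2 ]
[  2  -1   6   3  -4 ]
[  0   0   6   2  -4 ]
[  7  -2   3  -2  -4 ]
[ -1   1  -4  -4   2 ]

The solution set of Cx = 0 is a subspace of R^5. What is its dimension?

Row reduce to echelon form.
R2 ← R2 + (2/7)·R1: [0, -3/7, 6, 27/7, -24/7]
R4 ← R4 + R1: [0, 0, 3, 1, -2]
R5 ← R5 − (1/7)·R1: [0, 5/7, -4, -31/7, 12/7]
R5 ← R5 + (5/3)·R2: [0, 0, 6, 2, -4]
R4 ← R4 − (1/2)·R3: [0, 0, 0, 0, 0]
R5 ← R5 − R3: [0, 0, 0, 0, 0]
3 nonzero rows, so rank(C) = 3.
C has 5 columns; by rank–nullity, nullity = 5 − 3 = 2.

2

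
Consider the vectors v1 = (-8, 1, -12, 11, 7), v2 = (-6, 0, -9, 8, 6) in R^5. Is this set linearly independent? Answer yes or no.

Form the matrix with these vectors as rows and row reduce.
R2 ← R2 − (3/4)·R1: [0, -3/4, 0, -1/4, 3/4]
2 nonzero rows, so the 2 vectors span a space of dimension 2.
Since 2 = 2, the vectors are linearly independent.

yes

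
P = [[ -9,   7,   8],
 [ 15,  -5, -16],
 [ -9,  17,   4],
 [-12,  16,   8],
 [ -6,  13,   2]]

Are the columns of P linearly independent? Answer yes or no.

Row reduce P to echelon form.
R2 ← R2 + (5/3)·R1: [0, 20/3, -8/3]
R3 ← R3 − R1: [0, 10, -4]
R4 ← R4 − (4/3)·R1: [0, 20/3, -8/3]
R5 ← R5 − (2/3)·R1: [0, 25/3, -10/3]
R3 ← R3 − (3/2)·R2: [0, 0, 0]
R4 ← R4 − R2: [0, 0, 0]
R5 ← R5 − (5/4)·R2: [0, 0, 0]
2 pivots among 3 columns.
Only 2 < 3 pivot columns, so the columns are linearly dependent.

no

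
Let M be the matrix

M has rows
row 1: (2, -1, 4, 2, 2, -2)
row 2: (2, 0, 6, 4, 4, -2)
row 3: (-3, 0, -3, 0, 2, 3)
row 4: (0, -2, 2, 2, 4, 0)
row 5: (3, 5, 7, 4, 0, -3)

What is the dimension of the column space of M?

Row reduce to echelon form.
R2 ← R2 − R1: [0, 1, 2, 2, 2, 0]
R3 ← R3 + (3/2)·R1: [0, -3/2, 3, 3, 5, 0]
R5 ← R5 − (3/2)·R1: [0, 13/2, 1, 1, -3, 0]
R3 ← R3 + (3/2)·R2: [0, 0, 6, 6, 8, 0]
R4 ← R4 + (2)·R2: [0, 0, 6, 6, 8, 0]
R5 ← R5 − (13/2)·R2: [0, 0, -12, -12, -16, 0]
R4 ← R4 − R3: [0, 0, 0, 0, 0, 0]
R5 ← R5 + (2)·R3: [0, 0, 0, 0, 0, 0]
Echelon form has 3 nonzero rows, so rank(M) = 3.
The column space has dimension equal to the rank: 3.

3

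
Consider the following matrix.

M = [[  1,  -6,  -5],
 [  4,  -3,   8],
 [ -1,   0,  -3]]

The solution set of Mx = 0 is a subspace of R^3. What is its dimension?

Row reduce to echelon form.
R2 ← R2 − (4)·R1: [0, 21, 28]
R3 ← R3 + R1: [0, -6, -8]
R3 ← R3 + (2/7)·R2: [0, 0, 0]
2 nonzero rows, so rank(M) = 2.
M has 3 columns; by rank–nullity, nullity = 3 − 2 = 1.

1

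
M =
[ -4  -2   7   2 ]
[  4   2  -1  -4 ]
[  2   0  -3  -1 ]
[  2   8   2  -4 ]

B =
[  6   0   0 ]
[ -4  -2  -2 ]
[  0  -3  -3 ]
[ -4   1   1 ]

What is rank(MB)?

2

First compute MB:
[[-24, -15, -15],
 [ 32,  -5,  -5],
 [ 16,   8,   8],
 [ -4, -26, -26]]
Now row reduce the product.
R2 ← R2 + (4/3)·R1: [0, -25, -25]
R3 ← R3 + (2/3)·R1: [0, -2, -2]
R4 ← R4 − (1/6)·R1: [0, -47/2, -47/2]
R3 ← R3 − (2/25)·R2: [0, 0, 0]
R4 ← R4 − (47/50)·R2: [0, 0, 0]
2 nonzero rows, so rank(MB) = 2.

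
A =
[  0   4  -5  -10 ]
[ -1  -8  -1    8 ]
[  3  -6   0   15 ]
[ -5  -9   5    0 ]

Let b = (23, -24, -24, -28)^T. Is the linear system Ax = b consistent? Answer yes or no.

Row reduce the augmented matrix [A | b].
Swap R1 ↔ R2
R3 ← R3 + (3)·R1: [0, -30, -3, 39, -96]
R4 ← R4 − (5)·R1: [0, 31, 10, -40, 92]
R3 ← R3 + (15/2)·R2: [0, 0, -81/2, -36, 153/2]
R4 ← R4 − (31/4)·R2: [0, 0, 195/4, 75/2, -345/4]
R4 ← R4 + (65/54)·R3: [0, 0, 0, -35/6, 35/6]
The echelon form has 4 nonzero rows, and every pivot lies in the first 4 columns, so rank(A) = rank([A|b]) = 4.
The system is consistent.

yes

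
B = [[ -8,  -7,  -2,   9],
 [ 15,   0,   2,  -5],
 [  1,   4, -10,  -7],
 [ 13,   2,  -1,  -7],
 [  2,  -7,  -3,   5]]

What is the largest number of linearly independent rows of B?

3

Row reduce to echelon form.
R2 ← R2 + (15/8)·R1: [0, -105/8, -7/4, 95/8]
R3 ← R3 + (1/8)·R1: [0, 25/8, -41/4, -47/8]
R4 ← R4 + (13/8)·R1: [0, -75/8, -17/4, 61/8]
R5 ← R5 + (1/4)·R1: [0, -35/4, -7/2, 29/4]
R3 ← R3 + (5/21)·R2: [0, 0, -32/3, -64/21]
R4 ← R4 − (5/7)·R2: [0, 0, -3, -6/7]
R5 ← R5 − (2/3)·R2: [0, 0, -7/3, -2/3]
R4 ← R4 − (9/32)·R3: [0, 0, 0, 0]
R5 ← R5 − (7/32)·R3: [0, 0, 0, 0]
Echelon form has 3 nonzero rows, so rank(B) = 3.
The rank gives the maximum number of linearly independent rows: 3.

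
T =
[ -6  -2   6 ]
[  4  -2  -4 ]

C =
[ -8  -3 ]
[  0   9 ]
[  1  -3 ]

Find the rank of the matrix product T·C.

First compute TC:
[[ 54, -18],
 [-36, -18]]
Now row reduce the product.
R2 ← R2 + (2/3)·R1: [0, -30]
2 nonzero rows, so rank(TC) = 2.

2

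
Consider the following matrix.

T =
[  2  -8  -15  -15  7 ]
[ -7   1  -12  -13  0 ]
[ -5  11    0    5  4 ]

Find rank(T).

Row reduce to echelon form.
R2 ← R2 + (7/2)·R1: [0, -27, -129/2, -131/2, 49/2]
R3 ← R3 + (5/2)·R1: [0, -9, -75/2, -65/2, 43/2]
R3 ← R3 − (1/3)·R2: [0, 0, -16, -32/3, 40/3]
Echelon form has 3 nonzero rows, so rank(T) = 3.

3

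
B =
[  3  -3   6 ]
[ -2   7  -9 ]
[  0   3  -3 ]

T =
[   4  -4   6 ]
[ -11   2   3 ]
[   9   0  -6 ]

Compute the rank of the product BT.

2

First compute BT:
[[ 99, -18, -27],
 [-166,  22,  63],
 [-60,   6,  27]]
Now row reduce the product.
R2 ← R2 + (166/99)·R1: [0, -90/11, 195/11]
R3 ← R3 + (20/33)·R1: [0, -54/11, 117/11]
R3 ← R3 − (3/5)·R2: [0, 0, 0]
2 nonzero rows, so rank(BT) = 2.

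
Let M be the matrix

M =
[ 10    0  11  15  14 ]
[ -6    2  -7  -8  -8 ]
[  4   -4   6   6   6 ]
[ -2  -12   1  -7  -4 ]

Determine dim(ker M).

2

Row reduce to echelon form.
R2 ← R2 + (3/5)·R1: [0, 2, -2/5, 1, 2/5]
R3 ← R3 − (2/5)·R1: [0, -4, 8/5, 0, 2/5]
R4 ← R4 + (1/5)·R1: [0, -12, 16/5, -4, -6/5]
R3 ← R3 + (2)·R2: [0, 0, 4/5, 2, 6/5]
R4 ← R4 + (6)·R2: [0, 0, 4/5, 2, 6/5]
R4 ← R4 − R3: [0, 0, 0, 0, 0]
3 nonzero rows, so rank(M) = 3.
M has 5 columns; by rank–nullity, nullity = 5 − 3 = 2.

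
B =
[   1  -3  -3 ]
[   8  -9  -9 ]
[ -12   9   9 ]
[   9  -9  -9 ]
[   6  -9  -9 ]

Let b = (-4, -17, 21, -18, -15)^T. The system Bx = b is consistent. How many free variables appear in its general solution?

1

Row reduce the augmented matrix [B | b].
R2 ← R2 − (8)·R1: [0, 15, 15, 15]
R3 ← R3 + (12)·R1: [0, -27, -27, -27]
R4 ← R4 − (9)·R1: [0, 18, 18, 18]
R5 ← R5 − (6)·R1: [0, 9, 9, 9]
R3 ← R3 + (9/5)·R2: [0, 0, 0, 0]
R4 ← R4 − (6/5)·R2: [0, 0, 0, 0]
R5 ← R5 − (3/5)·R2: [0, 0, 0, 0]
The echelon form has 2 nonzero rows, and every pivot lies in the first 3 columns, so rank(B) = rank([B|b]) = 2.
The system is consistent.
Free variables = (unknowns) − (rank) = 3 − 2 = 1.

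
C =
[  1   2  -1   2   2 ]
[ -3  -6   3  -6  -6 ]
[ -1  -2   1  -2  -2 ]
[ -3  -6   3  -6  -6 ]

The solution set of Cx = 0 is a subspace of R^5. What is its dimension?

4

Row reduce to echelon form.
R2 ← R2 + (3)·R1: [0, 0, 0, 0, 0]
R3 ← R3 + R1: [0, 0, 0, 0, 0]
R4 ← R4 + (3)·R1: [0, 0, 0, 0, 0]
1 nonzero row, so rank(C) = 1.
C has 5 columns; by rank–nullity, nullity = 5 − 1 = 4.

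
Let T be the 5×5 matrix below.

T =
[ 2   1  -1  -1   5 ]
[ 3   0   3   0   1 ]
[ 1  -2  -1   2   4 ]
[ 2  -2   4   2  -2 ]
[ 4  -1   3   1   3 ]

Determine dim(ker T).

Row reduce to echelon form.
R2 ← R2 − (3/2)·R1: [0, -3/2, 9/2, 3/2, -13/2]
R3 ← R3 − (1/2)·R1: [0, -5/2, -1/2, 5/2, 3/2]
R4 ← R4 − R1: [0, -3, 5, 3, -7]
R5 ← R5 − (2)·R1: [0, -3, 5, 3, -7]
R3 ← R3 − (5/3)·R2: [0, 0, -8, 0, 37/3]
R4 ← R4 − (2)·R2: [0, 0, -4, 0, 6]
R5 ← R5 − (2)·R2: [0, 0, -4, 0, 6]
R4 ← R4 − (1/2)·R3: [0, 0, 0, 0, -1/6]
R5 ← R5 − (1/2)·R3: [0, 0, 0, 0, -1/6]
R5 ← R5 − R4: [0, 0, 0, 0, 0]
4 nonzero rows, so rank(T) = 4.
T has 5 columns; by rank–nullity, nullity = 5 − 4 = 1.

1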